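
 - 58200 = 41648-99848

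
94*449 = 42206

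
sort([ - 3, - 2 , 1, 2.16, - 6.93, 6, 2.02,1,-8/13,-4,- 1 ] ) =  [-6.93,-4,  -  3,-2 , - 1, - 8/13, 1, 1,2.02,2.16, 6]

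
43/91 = 43/91=0.47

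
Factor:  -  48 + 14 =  - 2^1*17^1 = - 34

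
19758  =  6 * 3293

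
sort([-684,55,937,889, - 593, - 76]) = [-684, - 593, - 76,55, 889  ,  937]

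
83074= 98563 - 15489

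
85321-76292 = 9029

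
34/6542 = 17/3271= 0.01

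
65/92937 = 5/7149 = 0.00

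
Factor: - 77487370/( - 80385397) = 2^1*5^1*1163^( -1)*69119^(  -  1)*7748737^1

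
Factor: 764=2^2*191^1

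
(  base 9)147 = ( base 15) 84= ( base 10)124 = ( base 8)174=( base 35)3j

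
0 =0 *144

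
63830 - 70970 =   -  7140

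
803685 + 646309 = 1449994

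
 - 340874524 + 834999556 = 494125032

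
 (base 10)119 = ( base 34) 3H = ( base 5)434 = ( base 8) 167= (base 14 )87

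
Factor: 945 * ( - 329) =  - 3^3*5^1*7^2*47^1 = - 310905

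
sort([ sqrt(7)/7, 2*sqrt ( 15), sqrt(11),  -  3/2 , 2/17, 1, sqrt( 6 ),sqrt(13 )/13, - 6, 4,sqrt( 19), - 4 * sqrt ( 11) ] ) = [  -  4*sqrt ( 11 ),-6,-3/2,2/17,sqrt( 13 ) /13,sqrt(7)/7, 1, sqrt( 6),sqrt(11 ),4,sqrt(19), 2 * sqrt(15)]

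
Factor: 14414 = 2^1*7207^1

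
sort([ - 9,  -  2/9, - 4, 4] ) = [-9,  -  4, - 2/9, 4]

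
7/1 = 7 = 7.00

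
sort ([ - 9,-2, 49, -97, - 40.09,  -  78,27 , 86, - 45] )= [ - 97, - 78, - 45, - 40.09, - 9 , - 2 , 27,49,86 ]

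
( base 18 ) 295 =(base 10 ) 815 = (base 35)na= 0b1100101111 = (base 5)11230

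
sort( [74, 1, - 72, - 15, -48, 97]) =[ - 72, - 48, - 15, 1, 74, 97 ] 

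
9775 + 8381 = 18156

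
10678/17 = 10678/17 = 628.12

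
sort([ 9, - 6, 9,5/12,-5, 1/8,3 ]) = [ - 6, - 5, 1/8,5/12,3, 9, 9]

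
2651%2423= 228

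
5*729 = 3645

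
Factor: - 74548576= - 2^5  *293^1*7951^1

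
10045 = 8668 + 1377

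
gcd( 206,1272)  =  2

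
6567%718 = 105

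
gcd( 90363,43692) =993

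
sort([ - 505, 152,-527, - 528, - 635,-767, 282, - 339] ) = [ - 767, - 635, - 528, - 527, - 505, - 339 , 152,  282] 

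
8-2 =6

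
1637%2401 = 1637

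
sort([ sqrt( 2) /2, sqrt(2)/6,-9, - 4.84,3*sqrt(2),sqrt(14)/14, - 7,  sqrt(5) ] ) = [ - 9, - 7, - 4.84,sqrt ( 2 ) /6, sqrt(14) /14,sqrt(2)/2,sqrt( 5 ),  3*sqrt( 2) ]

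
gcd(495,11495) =55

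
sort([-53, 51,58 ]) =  [ - 53,51, 58]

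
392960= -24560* (-16)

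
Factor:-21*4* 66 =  - 2^3*3^2 *7^1*11^1 = -5544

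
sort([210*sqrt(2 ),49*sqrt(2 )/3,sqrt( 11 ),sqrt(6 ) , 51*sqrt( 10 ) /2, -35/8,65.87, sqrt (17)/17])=[-35/8,sqrt( 17 )/17, sqrt(6 ),sqrt ( 11), 49*sqrt(2 )/3,65.87, 51 *sqrt( 10)/2,210*sqrt ( 2 )]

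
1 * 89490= 89490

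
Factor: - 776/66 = -388/33 = - 2^2 *3^( - 1 )*11^(  -  1 ) * 97^1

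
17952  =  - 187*( - 96)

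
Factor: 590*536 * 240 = 75897600 = 2^8*3^1* 5^2*59^1 *67^1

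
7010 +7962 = 14972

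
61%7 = 5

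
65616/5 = 65616/5 = 13123.20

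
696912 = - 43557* ( - 16 ) 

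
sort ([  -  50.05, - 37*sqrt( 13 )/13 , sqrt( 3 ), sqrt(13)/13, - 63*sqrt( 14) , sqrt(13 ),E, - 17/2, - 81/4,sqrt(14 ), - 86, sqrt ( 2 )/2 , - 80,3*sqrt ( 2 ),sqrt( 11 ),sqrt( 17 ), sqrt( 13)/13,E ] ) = [ - 63*sqrt ( 14), - 86, - 80, - 50.05, - 81/4,-37*sqrt( 13 )/13, - 17/2,sqrt ( 13)/13,sqrt ( 13)/13, sqrt(2) /2,sqrt ( 3 ),E,E,sqrt( 11 ),sqrt( 13), sqrt( 14 ), sqrt ( 17),3* sqrt (2 )]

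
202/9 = 202/9 = 22.44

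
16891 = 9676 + 7215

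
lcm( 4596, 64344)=64344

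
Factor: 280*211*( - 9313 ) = -550212040 = - 2^3*5^1*7^1 * 67^1*139^1 *211^1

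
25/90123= 25/90123 = 0.00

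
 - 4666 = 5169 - 9835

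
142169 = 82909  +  59260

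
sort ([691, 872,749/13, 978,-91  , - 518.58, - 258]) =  [ - 518.58 ,  -  258, - 91,749/13,691,872,  978 ] 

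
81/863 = 81/863 = 0.09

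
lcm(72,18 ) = 72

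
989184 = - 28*( - 35328 ) 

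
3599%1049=452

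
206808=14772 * 14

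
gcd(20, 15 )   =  5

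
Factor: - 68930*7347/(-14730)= 16880957/491 =31^1 * 61^1 * 79^1*113^1 * 491^(-1)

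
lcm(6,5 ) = 30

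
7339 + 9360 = 16699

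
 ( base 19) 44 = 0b1010000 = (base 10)80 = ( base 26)32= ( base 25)35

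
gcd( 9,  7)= 1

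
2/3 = 2/3 = 0.67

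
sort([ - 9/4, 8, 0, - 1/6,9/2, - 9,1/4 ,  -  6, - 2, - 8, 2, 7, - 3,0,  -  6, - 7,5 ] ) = [-9, - 8, - 7,-6,- 6, - 3, - 9/4, - 2, - 1/6,0,0,1/4,2,9/2, 5,7,8 ] 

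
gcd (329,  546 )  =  7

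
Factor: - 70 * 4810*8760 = - 2949492000 = - 2^5*3^1*5^3*7^1*13^1*37^1*73^1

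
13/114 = 13/114 = 0.11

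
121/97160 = 121/97160 = 0.00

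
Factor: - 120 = -2^3 * 3^1*5^1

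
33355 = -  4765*(-7)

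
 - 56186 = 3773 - 59959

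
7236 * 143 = 1034748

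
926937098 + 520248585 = 1447185683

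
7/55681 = 7/55681 = 0.00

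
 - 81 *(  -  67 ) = 5427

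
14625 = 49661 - 35036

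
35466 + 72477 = 107943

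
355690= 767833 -412143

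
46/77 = 46/77 = 0.60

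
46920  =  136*345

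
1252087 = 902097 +349990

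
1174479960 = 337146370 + 837333590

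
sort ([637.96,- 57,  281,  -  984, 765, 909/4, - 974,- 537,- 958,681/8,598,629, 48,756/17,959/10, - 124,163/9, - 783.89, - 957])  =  [ - 984, -974, - 958,  -  957 , - 783.89, - 537,- 124,- 57,163/9 , 756/17,48,681/8, 959/10, 909/4,281,598,629, 637.96,765]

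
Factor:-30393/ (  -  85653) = 11^1 * 31^( - 1) = 11/31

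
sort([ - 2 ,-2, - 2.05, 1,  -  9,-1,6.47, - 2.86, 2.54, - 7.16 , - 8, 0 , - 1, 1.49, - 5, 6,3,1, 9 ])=[ - 9, - 8, - 7.16, - 5,-2.86, - 2.05,-2, - 2, - 1, - 1,0, 1, 1, 1.49, 2.54,3,6 , 6.47, 9 ]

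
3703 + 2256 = 5959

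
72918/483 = 24306/161  =  150.97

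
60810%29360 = 2090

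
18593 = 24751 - 6158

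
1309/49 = 26 + 5/7 = 26.71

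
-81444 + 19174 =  - 62270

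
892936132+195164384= 1088100516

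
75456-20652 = 54804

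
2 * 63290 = 126580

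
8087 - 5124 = 2963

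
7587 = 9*843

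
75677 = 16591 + 59086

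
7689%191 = 49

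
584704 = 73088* 8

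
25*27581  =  689525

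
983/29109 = 983/29109 = 0.03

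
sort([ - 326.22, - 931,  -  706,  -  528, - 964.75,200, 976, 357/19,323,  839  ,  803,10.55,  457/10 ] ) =[ - 964.75, - 931, - 706, - 528, - 326.22, 10.55,357/19,457/10,200,323,  803, 839,976] 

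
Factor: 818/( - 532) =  - 409/266 = - 2^( - 1 ) * 7^( - 1) * 19^( - 1) * 409^1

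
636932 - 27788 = 609144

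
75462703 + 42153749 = 117616452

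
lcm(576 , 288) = 576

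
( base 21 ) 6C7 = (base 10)2905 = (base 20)755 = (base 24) 511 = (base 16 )B59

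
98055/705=6537/47 = 139.09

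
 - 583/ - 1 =583+0/1=583.00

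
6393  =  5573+820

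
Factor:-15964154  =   -2^1*127^1*62851^1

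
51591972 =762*67706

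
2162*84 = 181608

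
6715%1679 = 1678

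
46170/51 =905 + 5/17  =  905.29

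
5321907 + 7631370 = 12953277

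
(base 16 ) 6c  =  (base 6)300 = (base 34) 36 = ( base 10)108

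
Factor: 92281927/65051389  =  13^(-1)*43^ ( - 1)*116371^(-1 )*92281927^1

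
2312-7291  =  -4979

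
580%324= 256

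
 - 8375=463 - 8838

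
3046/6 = 1523/3 =507.67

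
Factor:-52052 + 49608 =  - 2^2*13^1*47^1 = - 2444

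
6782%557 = 98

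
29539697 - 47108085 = - 17568388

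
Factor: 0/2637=0 = 0^1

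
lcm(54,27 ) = 54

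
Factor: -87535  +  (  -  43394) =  - 130929 = - 3^1 * 19^1 * 2297^1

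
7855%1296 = 79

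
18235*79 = 1440565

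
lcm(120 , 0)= 0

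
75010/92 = 37505/46 = 815.33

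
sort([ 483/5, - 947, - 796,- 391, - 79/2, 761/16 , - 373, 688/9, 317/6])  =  [ - 947,  -  796 ,  -  391, - 373,  -  79/2 , 761/16,  317/6, 688/9,483/5]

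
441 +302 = 743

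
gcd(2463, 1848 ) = 3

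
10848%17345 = 10848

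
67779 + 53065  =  120844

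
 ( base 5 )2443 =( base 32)bl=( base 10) 373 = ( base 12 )271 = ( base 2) 101110101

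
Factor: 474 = 2^1*3^1 * 79^1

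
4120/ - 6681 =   -  4120/6681 = -0.62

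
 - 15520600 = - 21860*710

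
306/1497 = 102/499 = 0.20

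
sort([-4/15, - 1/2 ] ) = [ - 1/2, - 4/15 ] 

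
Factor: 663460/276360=2^(  -  1)*3^(-1)*47^(-1 )* 677^1 = 677/282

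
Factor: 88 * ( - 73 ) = -6424 =- 2^3*11^1*73^1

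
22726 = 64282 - 41556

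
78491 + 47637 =126128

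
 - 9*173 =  - 1557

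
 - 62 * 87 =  - 5394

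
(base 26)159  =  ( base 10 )815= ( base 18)295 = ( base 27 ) 135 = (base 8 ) 1457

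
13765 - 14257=- 492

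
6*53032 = 318192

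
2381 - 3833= - 1452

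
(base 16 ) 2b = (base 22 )1L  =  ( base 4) 223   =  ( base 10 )43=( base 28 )1F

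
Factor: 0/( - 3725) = 0 = 0^1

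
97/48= 2 + 1/48 = 2.02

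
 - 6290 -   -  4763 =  - 1527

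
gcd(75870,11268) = 18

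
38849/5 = 38849/5 = 7769.80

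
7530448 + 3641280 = 11171728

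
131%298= 131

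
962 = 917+45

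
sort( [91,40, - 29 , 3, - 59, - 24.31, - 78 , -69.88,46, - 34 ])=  [ - 78, - 69.88, - 59, - 34, - 29 , - 24.31,3,  40,46,91]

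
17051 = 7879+9172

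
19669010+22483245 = 42152255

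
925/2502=925/2502 =0.37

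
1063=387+676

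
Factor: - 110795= - 5^1*22159^1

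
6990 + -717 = 6273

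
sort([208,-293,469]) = [ - 293,208,469 ] 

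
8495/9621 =8495/9621 =0.88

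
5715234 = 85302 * 67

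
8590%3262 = 2066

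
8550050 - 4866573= 3683477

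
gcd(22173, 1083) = 57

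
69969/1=69969 =69969.00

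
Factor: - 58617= -3^3*13^1*167^1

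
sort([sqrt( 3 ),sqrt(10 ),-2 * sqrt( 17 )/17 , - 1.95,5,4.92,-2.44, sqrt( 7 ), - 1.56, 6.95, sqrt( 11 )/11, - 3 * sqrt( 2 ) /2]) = [ - 2.44,-3 * sqrt( 2) /2, - 1.95 ,  -  1.56, - 2 * sqrt( 17)/17, sqrt (11) /11, sqrt( 3),sqrt( 7 ),sqrt(10 ) , 4.92,5,6.95]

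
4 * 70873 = 283492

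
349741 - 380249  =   - 30508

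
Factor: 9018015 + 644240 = 5^1*227^1*8513^1 = 9662255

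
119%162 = 119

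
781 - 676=105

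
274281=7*39183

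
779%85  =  14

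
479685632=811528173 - 331842541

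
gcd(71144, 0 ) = 71144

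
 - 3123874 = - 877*3562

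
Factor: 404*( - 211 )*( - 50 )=2^3*5^2*101^1 *211^1 = 4262200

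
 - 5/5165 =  -1+1032/1033 = - 0.00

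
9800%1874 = 430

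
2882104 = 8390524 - 5508420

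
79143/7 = 11306 + 1/7 = 11306.14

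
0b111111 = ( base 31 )21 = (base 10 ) 63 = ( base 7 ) 120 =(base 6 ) 143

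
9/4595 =9/4595 = 0.00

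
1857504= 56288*33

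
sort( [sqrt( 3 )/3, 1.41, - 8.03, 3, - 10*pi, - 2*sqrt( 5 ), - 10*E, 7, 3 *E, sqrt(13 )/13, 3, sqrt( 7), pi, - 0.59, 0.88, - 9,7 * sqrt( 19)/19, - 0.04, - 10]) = [ - 10*pi , - 10*E, - 10,  -  9,- 8.03 , - 2*sqrt( 5), - 0.59 , - 0.04, sqrt (13) /13, sqrt( 3 ) /3, 0.88, 1.41,  7 * sqrt (19 ) /19,  sqrt( 7 ),3, 3, pi, 7,3*E ] 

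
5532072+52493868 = 58025940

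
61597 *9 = 554373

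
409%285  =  124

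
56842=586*97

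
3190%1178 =834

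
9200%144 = 128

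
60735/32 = 60735/32 = 1897.97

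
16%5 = 1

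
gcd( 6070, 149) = 1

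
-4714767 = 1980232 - 6694999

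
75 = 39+36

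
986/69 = 986/69 = 14.29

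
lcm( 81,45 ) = 405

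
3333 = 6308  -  2975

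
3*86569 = 259707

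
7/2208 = 7/2208 = 0.00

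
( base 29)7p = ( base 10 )228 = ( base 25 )93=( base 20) B8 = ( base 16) e4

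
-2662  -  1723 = -4385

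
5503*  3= 16509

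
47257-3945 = 43312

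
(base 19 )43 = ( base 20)3J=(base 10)79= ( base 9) 87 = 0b1001111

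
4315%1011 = 271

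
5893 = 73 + 5820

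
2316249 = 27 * 85787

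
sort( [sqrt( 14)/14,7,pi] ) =[sqrt( 14)/14,pi, 7 ] 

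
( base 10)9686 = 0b10010111010110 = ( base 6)112502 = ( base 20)1446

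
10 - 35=  -  25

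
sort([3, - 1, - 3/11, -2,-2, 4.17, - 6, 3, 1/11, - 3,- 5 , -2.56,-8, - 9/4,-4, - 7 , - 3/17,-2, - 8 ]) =[-8, -8 , - 7, - 6  ,-5, - 4, - 3,-2.56, - 9/4,- 2,-2, - 2, - 1,  -  3/11,-3/17,1/11,3, 3,4.17] 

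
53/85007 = 53/85007 = 0.00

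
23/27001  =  23/27001 = 0.00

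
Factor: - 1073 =-29^1 * 37^1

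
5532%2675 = 182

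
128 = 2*64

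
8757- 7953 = 804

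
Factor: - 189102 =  - 2^1*3^1 * 31517^1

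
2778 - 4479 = - 1701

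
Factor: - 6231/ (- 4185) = 67/45 = 3^( - 2)*5^(-1)*67^1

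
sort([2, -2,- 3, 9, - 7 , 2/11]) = [  -  7, -3,-2,2/11, 2 , 9]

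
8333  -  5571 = 2762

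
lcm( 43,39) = 1677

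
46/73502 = 23/36751 = 0.00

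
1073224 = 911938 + 161286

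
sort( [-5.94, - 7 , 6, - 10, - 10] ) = [ - 10, - 10,-7, - 5.94,6]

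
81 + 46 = 127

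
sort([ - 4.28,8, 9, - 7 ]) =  [ - 7 , - 4.28,  8,9 ]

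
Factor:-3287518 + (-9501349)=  - 7^1*13^1*313^1*449^1  =  - 12788867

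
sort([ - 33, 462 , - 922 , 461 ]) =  [  -  922,-33, 461, 462]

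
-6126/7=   -  6126/7 = - 875.14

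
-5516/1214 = -5 + 277/607 = - 4.54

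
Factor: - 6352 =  - 2^4* 397^1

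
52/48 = 13/12 = 1.08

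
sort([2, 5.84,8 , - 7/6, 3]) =[-7/6, 2,3, 5.84,8] 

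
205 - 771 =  - 566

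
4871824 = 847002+4024822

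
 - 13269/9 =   -  1475 + 2/3 = - 1474.33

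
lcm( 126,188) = 11844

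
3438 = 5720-2282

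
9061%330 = 151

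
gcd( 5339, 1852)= 1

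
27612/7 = 27612/7  =  3944.57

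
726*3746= 2719596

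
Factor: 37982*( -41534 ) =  - 2^2*7^1*19^1*1093^1*2713^1 = - 1577544388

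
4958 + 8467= 13425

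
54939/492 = 111 + 109/164 = 111.66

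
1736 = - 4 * (- 434)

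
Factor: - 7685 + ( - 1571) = -9256 = -2^3 *13^1*89^1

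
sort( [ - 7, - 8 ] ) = [ - 8,-7]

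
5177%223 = 48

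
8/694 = 4/347 = 0.01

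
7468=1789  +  5679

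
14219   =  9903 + 4316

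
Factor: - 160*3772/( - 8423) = 603520/8423 = 2^7*5^1*23^1*41^1*8423^( - 1)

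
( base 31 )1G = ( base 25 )1m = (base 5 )142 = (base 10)47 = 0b101111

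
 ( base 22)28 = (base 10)52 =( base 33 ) 1J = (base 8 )64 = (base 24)24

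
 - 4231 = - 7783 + 3552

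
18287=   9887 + 8400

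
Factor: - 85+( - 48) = - 133 = -7^1*19^1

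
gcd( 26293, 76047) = 1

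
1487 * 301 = 447587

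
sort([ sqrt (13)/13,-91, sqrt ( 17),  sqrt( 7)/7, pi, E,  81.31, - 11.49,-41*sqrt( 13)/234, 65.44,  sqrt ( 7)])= [-91, - 11.49, -41*sqrt(13)/234, sqrt( 13 ) /13, sqrt( 7)/7,sqrt( 7) , E,pi, sqrt( 17),65.44, 81.31] 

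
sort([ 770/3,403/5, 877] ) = [403/5, 770/3,877]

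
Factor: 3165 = 3^1*5^1*211^1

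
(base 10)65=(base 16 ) 41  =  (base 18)3b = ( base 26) 2D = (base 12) 55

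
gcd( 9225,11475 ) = 225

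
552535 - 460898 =91637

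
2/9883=2/9883  =  0.00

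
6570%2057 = 399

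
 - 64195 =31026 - 95221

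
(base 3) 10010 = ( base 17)4g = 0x54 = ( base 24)3c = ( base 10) 84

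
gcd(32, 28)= 4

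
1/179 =1/179 = 0.01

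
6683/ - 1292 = - 6683/1292 = -5.17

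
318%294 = 24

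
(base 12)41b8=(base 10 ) 7196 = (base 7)26660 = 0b1110000011100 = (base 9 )10775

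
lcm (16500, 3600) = 198000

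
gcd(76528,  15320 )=8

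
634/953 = 634/953  =  0.67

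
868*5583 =4846044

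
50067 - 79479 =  - 29412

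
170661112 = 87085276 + 83575836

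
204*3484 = 710736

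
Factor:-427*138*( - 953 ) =2^1*3^1*7^1*23^1*61^1*953^1 = 56156478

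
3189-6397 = -3208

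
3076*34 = 104584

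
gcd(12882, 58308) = 678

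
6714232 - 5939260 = 774972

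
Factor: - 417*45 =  - 3^3* 5^1 * 139^1 = - 18765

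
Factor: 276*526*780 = 2^5*3^2*  5^1*13^1*23^1*263^1= 113237280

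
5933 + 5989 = 11922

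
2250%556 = 26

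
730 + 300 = 1030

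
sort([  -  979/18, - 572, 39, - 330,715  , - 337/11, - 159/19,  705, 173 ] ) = [- 572, - 330,-979/18 , - 337/11, -159/19, 39, 173, 705, 715] 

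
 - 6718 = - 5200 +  - 1518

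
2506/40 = 62 + 13/20= 62.65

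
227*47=10669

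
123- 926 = -803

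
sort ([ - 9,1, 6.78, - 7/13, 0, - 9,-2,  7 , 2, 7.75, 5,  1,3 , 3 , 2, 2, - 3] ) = [ - 9, - 9,  -  3,-2, - 7/13, 0,  1, 1,2,2, 2, 3, 3, 5, 6.78,7,7.75]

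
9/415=9/415 = 0.02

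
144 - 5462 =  - 5318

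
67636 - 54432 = 13204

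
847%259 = 70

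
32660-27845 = 4815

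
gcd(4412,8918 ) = 2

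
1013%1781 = 1013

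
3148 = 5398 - 2250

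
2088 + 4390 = 6478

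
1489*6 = 8934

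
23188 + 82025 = 105213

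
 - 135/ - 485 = 27/97 = 0.28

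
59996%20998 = 18000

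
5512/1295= 5512/1295 = 4.26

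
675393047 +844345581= 1519738628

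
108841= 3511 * 31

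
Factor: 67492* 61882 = 2^3*47^1 * 359^1*30941^1 = 4176539944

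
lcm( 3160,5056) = 25280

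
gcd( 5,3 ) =1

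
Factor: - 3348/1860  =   - 3^2 * 5^ ( - 1) =-9/5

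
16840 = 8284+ 8556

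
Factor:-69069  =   - 3^1 * 7^1*11^1*13^1 * 23^1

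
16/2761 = 16/2761 = 0.01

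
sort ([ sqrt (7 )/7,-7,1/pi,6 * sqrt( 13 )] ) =[ - 7,1/pi, sqrt(7) /7, 6*sqrt( 13)] 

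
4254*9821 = 41778534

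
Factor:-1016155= - 5^1*7^1*29033^1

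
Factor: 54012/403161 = 2^2*7^1 *11^(-1)*19^(  -  1) = 28/209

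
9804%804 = 156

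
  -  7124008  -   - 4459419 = - 2664589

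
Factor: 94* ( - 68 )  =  -2^3* 17^1 *47^1 = - 6392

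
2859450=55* 51990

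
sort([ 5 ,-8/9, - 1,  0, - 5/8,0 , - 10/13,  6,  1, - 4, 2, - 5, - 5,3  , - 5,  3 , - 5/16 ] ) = [ - 5, - 5, - 5, - 4, - 1,-8/9, - 10/13, - 5/8, - 5/16,  0,0,1 , 2, 3,  3, 5, 6] 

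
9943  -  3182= 6761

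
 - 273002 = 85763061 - 86036063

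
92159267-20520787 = 71638480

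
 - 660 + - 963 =- 1623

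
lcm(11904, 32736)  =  130944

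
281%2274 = 281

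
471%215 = 41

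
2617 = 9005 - 6388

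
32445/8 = 32445/8 = 4055.62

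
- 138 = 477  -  615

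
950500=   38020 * 25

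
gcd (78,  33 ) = 3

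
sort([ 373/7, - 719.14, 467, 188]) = [ - 719.14,  373/7,  188, 467]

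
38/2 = 19 = 19.00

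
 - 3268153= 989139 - 4257292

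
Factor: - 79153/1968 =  - 2^( - 4)*3^( - 1) * 41^( - 1) * 79153^1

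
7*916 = 6412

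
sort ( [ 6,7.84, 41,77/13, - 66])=[-66,77/13, 6, 7.84, 41]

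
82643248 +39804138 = 122447386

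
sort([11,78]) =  [ 11, 78]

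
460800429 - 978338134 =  - 517537705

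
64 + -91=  - 27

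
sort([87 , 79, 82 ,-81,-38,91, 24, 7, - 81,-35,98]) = [ - 81, - 81,-38,  -  35,  7, 24,79,82,87,91,98] 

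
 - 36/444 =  - 3/37 = - 0.08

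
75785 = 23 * 3295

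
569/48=11 +41/48  =  11.85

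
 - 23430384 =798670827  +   - 822101211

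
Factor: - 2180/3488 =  - 5/8 = -  2^( - 3 )*5^1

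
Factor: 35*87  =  3^1*5^1*7^1* 29^1  =  3045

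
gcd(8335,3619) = 1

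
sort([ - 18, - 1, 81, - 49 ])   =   [ - 49, - 18, - 1, 81]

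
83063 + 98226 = 181289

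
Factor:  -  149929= - 13^1*19^1*607^1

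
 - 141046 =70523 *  ( - 2)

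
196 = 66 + 130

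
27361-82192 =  - 54831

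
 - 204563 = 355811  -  560374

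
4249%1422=1405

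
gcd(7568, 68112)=7568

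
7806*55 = 429330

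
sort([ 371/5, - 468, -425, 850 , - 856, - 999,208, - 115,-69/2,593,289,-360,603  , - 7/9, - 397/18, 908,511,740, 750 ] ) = [ - 999 , - 856, - 468 , - 425 , - 360 , - 115, - 69/2 , - 397/18, - 7/9, 371/5, 208 , 289,511 , 593,603, 740,750,850,908]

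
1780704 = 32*55647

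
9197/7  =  1313 + 6/7 = 1313.86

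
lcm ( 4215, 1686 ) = 8430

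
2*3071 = 6142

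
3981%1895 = 191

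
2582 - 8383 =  - 5801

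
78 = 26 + 52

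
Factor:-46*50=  - 2300 = - 2^2 * 5^2 * 23^1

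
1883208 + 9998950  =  11882158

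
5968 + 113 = 6081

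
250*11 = 2750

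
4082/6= 2041/3=680.33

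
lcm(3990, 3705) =51870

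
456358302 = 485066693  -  28708391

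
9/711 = 1/79 = 0.01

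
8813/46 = 191  +  27/46 = 191.59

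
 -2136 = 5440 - 7576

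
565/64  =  8+53/64 = 8.83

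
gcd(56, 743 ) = 1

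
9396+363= 9759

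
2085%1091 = 994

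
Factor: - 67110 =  - 2^1*3^1*5^1  *2237^1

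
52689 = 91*579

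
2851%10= 1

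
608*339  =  206112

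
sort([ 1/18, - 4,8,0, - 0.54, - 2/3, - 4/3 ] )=[ - 4, - 4/3,-2/3,  -  0.54,0,1/18,8]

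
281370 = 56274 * 5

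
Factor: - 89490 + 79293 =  - 10197 = - 3^2*11^1*103^1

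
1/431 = 1/431 =0.00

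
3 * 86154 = 258462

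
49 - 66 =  - 17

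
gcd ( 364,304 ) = 4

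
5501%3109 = 2392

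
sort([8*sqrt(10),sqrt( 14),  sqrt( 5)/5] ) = [sqrt ( 5)/5, sqrt(14) , 8*sqrt(10)]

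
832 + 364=1196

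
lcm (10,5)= 10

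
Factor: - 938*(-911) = 2^1*7^1 *67^1*911^1 = 854518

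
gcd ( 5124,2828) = 28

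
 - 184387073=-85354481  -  99032592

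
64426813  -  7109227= 57317586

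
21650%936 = 122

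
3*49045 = 147135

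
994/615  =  1+379/615 = 1.62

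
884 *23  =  20332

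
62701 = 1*62701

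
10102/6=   1683 + 2/3= 1683.67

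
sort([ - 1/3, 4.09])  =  [ - 1/3,4.09 ] 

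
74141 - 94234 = -20093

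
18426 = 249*74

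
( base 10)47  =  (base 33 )1E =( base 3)1202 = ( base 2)101111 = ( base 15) 32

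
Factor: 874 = 2^1*19^1*23^1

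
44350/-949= - 44350/949 = - 46.73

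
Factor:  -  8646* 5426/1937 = - 46913196/1937 = - 2^2*3^1 * 11^1*13^( - 1)*131^1*149^( - 1 )*2713^1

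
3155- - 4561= 7716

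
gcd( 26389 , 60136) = 1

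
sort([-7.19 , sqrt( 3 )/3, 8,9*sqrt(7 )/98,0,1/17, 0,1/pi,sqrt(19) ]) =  [-7.19 , 0, 0, 1/17,9*sqrt( 7 ) /98, 1/pi,sqrt( 3)/3, sqrt(19), 8] 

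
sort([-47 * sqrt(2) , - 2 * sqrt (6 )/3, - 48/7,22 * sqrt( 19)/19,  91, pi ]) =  [-47*sqrt(2), - 48/7 ,-2* sqrt(6)/3, pi,22*sqrt (19)/19, 91 ] 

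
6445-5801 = 644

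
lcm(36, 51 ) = 612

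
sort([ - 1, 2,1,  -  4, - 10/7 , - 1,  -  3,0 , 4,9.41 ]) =[ - 4,-3,-10/7, - 1, -1,0,1,2, 4 , 9.41]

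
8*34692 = 277536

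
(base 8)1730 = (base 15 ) 459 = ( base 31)10n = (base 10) 984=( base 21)24I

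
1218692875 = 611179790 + 607513085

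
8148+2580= 10728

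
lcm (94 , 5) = 470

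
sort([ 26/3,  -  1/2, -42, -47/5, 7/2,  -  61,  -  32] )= [ - 61, - 42, - 32, - 47/5, - 1/2,7/2,  26/3]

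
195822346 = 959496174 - 763673828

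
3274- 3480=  - 206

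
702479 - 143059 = 559420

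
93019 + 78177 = 171196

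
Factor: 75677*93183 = 7051809891=3^1*7^1*19^1 *89^1 * 349^1*569^1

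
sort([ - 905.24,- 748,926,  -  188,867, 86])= [ - 905.24, - 748,-188,86 , 867,926 ]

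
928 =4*232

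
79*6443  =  508997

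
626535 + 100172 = 726707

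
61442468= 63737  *964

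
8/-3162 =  - 1+ 1577/1581 = -0.00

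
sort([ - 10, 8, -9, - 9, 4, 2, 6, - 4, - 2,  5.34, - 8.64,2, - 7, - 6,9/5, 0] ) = [  -  10,-9, - 9, - 8.64, - 7,-6, - 4, - 2,0,  9/5, 2 , 2, 4,5.34,  6, 8]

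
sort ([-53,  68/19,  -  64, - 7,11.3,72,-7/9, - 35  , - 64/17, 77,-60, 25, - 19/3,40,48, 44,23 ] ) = [-64,  -  60,-53, - 35, - 7,-19/3, - 64/17,-7/9, 68/19,  11.3, 23,  25,40,44 , 48,72,77] 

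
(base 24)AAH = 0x1781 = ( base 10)6017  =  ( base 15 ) 1bb2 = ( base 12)3595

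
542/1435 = 542/1435 = 0.38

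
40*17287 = 691480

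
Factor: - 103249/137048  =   - 223/296 = - 2^( - 3 )*37^( - 1)*223^1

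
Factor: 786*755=593430 = 2^1*3^1*5^1*131^1 * 151^1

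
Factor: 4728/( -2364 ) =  -2=-2^1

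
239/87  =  2 + 65/87 =2.75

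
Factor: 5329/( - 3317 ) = -31^( - 1 )*73^2*107^( - 1)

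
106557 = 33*3229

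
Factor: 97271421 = 3^1* 13^1*193^1*12923^1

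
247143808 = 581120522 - 333976714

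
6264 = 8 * 783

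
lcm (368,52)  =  4784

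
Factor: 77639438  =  2^1*29^2*31^1*1489^1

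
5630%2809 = 12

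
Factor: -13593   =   - 3^1*23^1*197^1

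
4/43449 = 4/43449 = 0.00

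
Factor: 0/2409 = 0^1 =0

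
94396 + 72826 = 167222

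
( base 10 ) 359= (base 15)18E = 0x167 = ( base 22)g7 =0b101100111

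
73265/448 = 163  +  241/448 = 163.54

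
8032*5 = 40160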